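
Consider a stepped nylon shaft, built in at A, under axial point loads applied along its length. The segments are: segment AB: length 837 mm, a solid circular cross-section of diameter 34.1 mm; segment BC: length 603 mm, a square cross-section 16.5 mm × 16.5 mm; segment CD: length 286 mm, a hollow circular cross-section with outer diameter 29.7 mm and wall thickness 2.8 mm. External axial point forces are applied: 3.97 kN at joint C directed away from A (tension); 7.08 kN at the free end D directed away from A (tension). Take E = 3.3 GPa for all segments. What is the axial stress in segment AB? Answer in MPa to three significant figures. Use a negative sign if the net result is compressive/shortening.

Internal axial forces (sectioning from the free end, tension +): N_CD = 7.08 kN, N_BC = 11.05 kN, N_AB = 11.05 kN.
A_AB = 913.3 mm².
σ_AB = N_AB/A_AB = 11050/913.3 = 12.1 MPa.

12.1 MPa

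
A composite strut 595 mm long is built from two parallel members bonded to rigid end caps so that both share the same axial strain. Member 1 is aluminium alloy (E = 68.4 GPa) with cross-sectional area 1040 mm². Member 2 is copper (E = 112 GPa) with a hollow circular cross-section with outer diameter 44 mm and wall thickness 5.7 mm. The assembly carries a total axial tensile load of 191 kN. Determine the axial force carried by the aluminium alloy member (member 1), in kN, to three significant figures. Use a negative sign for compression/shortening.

91.8 kN

A_2 = 685.8 mm².
Equal strain + equilibrium ⇒ each member carries load in proportion to AE: A₁E₁ = 71140000 N, A₂E₂ = 76810000 N, ΣAE = 148000000 N.
F₁ = P·A₁E₁/ΣAE = 191000·71140000/148000000 = 91830 N.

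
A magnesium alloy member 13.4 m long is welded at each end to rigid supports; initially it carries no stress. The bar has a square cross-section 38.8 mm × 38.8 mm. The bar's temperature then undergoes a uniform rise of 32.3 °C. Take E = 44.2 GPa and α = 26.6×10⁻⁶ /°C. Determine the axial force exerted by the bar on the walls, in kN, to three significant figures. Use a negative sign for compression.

-57.2 kN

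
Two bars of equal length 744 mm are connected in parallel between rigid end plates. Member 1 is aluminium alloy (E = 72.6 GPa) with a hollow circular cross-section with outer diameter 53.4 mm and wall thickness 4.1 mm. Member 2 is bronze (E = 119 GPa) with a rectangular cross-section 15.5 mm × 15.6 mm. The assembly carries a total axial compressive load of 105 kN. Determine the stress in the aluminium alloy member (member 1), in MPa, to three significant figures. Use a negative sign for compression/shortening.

A_1 = 635 mm².
A_2 = 241.8 mm².
Equal strain + equilibrium ⇒ each member carries load in proportion to AE: A₁E₁ = 46100000 N, A₂E₂ = 28770000 N, ΣAE = 74880000 N.
σ₁ = P·E₁/ΣAE = -105000·72600/74880000 = -101.8 MPa.

-102 MPa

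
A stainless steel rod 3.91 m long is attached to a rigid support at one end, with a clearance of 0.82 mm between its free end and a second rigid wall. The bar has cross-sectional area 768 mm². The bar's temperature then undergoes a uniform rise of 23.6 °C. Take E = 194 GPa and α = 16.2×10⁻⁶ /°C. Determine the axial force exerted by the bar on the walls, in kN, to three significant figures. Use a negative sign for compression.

Free thermal expansion αLΔT = 16.2e-6 · 3910 · 23.6 = 1.495 mm.
The walls engage after the gap closes; constrained expansion = 1.495 − 0.82 = 0.6749 mm.
The walls impose strain ε = −(0.6749)/3910 = -1.7260e-04; σ = Eε = 194000 · -1.7260e-04 = -33.48 MPa.
Wall reaction R = σ·A = -33.48·768 = -25720 N = -25.72 kN.

-25.7 kN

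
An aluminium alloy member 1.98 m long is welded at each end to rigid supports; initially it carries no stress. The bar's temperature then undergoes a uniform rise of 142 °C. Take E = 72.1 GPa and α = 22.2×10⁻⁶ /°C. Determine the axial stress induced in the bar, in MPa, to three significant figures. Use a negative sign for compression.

Free thermal expansion αLΔT = 22.2e-6 · 1980 · 142 = 6.242 mm.
The walls impose strain ε = −(6.242)/1980 = -3.1524e-03; σ = Eε = 72100 · -3.1524e-03 = -227.3 MPa.

-227 MPa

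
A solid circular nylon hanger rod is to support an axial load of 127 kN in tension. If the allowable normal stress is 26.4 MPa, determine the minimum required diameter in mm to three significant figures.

78.3 mm

Required area A ≥ P/σ_allow = 127000/26.4 = 4811 mm².
For a solid circular section, d ≥ √(4A/π) = 78.26 mm.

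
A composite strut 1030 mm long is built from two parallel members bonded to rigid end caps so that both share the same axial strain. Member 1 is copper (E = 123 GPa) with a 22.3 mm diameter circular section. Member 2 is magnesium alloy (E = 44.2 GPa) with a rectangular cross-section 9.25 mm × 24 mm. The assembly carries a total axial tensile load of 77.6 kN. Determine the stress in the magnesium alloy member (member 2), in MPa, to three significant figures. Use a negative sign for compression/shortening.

A_1 = 390.6 mm².
A_2 = 222 mm².
Equal strain + equilibrium ⇒ each member carries load in proportion to AE: A₁E₁ = 48040000 N, A₂E₂ = 9812000 N, ΣAE = 57850000 N.
σ₂ = P·E₂/ΣAE = 77600·44200/57850000 = 59.29 MPa.

59.3 MPa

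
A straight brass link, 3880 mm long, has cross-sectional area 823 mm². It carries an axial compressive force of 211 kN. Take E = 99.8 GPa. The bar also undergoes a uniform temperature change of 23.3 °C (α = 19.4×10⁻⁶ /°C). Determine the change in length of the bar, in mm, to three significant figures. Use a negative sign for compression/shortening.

δ_mech = NL/(AE) = -211000·3880/(823·99800) = -9.967 mm.
δ_thermal = αLΔT = 19.4e-6·3880·23.3 = 1.754 mm.
δ = δ_mech + δ_thermal = -8.214 mm.

-8.21 mm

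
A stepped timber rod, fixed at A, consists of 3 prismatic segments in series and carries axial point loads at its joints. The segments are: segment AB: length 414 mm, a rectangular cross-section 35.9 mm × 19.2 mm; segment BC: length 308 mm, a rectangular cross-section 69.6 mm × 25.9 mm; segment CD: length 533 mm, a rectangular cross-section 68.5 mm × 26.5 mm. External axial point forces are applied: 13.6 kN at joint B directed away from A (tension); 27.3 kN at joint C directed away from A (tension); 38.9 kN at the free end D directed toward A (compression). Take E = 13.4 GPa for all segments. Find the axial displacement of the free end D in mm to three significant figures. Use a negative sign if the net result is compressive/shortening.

Internal axial forces (sectioning from the free end, tension +): N_CD = -38.9 kN, N_BC = -11.6 kN, N_AB = 2 kN.
A_AB = 689.3 mm².
A_BC = 1803 mm².
A_CD = 1815 mm².
δ_AB = 2000·414/(689.3·13400) = 0.08965 mm
δ_BC = -11600·308/(1803·13400) = -0.1479 mm
δ_CD = -38900·533/(1815·13400) = -0.8524 mm
δ = Σδ_i = -0.9106 mm.

-0.911 mm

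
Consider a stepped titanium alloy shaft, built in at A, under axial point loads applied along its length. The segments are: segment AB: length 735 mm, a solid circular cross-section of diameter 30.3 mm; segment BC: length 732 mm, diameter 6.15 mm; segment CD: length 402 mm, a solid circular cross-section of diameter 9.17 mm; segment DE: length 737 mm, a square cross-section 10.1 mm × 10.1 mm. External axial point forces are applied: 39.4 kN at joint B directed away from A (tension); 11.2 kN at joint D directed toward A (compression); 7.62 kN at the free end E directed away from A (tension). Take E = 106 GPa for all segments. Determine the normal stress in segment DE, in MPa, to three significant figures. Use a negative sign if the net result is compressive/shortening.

Internal axial forces (sectioning from the free end, tension +): N_DE = 7.62 kN, N_CD = -3.58 kN, N_BC = -3.58 kN, N_AB = 35.82 kN.
A_DE = 102 mm².
σ_DE = N_DE/A_DE = 7620/102 = 74.7 MPa.

74.7 MPa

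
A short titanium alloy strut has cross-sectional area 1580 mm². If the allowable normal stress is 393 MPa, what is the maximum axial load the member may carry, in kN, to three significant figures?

621 kN

P_max = σ_allow · A = 393 · 1580 = 620900 N = 620.9 kN.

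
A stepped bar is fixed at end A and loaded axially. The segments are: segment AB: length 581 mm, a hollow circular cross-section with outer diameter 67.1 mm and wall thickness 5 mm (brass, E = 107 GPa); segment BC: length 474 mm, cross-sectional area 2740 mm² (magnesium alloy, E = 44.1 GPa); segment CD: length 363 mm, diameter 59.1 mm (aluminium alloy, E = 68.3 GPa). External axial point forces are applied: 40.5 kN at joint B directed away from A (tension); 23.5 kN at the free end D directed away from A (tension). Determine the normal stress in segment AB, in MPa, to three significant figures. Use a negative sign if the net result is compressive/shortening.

65.6 MPa

Internal axial forces (sectioning from the free end, tension +): N_CD = 23.5 kN, N_BC = 23.5 kN, N_AB = 64 kN.
A_AB = 975.5 mm².
σ_AB = N_AB/A_AB = 64000/975.5 = 65.61 MPa.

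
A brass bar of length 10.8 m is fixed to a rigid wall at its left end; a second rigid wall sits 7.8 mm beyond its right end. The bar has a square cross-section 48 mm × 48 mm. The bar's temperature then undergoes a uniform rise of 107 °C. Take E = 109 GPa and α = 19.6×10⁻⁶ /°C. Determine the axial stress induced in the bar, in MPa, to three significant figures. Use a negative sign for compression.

-150 MPa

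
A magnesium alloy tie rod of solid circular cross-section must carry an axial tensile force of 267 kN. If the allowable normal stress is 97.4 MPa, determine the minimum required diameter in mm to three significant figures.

59.1 mm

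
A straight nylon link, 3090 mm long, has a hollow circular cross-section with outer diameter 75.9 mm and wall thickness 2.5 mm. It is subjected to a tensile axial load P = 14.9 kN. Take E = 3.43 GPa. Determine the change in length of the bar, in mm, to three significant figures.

23.3 mm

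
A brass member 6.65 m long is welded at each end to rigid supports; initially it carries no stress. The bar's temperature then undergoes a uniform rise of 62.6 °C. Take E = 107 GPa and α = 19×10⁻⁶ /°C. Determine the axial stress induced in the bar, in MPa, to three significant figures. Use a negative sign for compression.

-127 MPa

Free thermal expansion αLΔT = 19e-6 · 6650 · 62.6 = 7.91 mm.
The walls impose strain ε = −(7.91)/6650 = -1.1894e-03; σ = Eε = 107000 · -1.1894e-03 = -127.3 MPa.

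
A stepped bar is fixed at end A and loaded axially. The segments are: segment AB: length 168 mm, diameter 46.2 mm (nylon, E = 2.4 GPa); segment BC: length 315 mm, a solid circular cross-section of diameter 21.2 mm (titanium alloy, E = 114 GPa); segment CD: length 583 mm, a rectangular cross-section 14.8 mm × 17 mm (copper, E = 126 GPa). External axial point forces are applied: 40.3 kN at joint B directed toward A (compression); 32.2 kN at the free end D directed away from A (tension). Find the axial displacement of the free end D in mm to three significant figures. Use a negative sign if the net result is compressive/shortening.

Internal axial forces (sectioning from the free end, tension +): N_CD = 32.2 kN, N_BC = 32.2 kN, N_AB = -8.1 kN.
A_AB = 1676 mm².
A_BC = 353 mm².
A_CD = 251.6 mm².
δ_AB = -8100·168/(1676·2400) = -0.3382 mm
δ_BC = 32200·315/(353·114000) = 0.2521 mm
δ_CD = 32200·583/(251.6·126000) = 0.5922 mm
δ = Σδ_i = 0.506 mm.

0.506 mm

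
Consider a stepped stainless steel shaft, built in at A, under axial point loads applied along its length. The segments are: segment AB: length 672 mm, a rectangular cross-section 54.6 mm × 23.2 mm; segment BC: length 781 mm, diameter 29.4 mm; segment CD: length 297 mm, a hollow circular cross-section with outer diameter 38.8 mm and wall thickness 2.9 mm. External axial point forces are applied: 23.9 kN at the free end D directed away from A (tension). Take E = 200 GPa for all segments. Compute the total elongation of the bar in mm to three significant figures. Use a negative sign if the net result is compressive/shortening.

Internal axial forces (sectioning from the free end, tension +): N_CD = 23.9 kN, N_BC = 23.9 kN, N_AB = 23.9 kN.
A_AB = 1267 mm².
A_BC = 678.9 mm².
A_CD = 327.1 mm².
δ_AB = 23900·672/(1267·200000) = 0.0634 mm
δ_BC = 23900·781/(678.9·200000) = 0.1375 mm
δ_CD = 23900·297/(327.1·200000) = 0.1085 mm
δ = Σδ_i = 0.3094 mm.

0.309 mm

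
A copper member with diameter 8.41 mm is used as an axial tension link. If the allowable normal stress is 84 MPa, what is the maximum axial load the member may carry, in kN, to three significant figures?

4.67 kN

A = 55.55 mm².
P_max = σ_allow · A = 84 · 55.55 = 4666 N = 4.666 kN.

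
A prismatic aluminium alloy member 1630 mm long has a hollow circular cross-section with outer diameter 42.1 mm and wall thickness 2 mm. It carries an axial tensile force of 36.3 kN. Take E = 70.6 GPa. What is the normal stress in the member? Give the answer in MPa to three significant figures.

144 MPa

A = 252 mm².
σ = N/A = 36300/252 = 144.1 MPa.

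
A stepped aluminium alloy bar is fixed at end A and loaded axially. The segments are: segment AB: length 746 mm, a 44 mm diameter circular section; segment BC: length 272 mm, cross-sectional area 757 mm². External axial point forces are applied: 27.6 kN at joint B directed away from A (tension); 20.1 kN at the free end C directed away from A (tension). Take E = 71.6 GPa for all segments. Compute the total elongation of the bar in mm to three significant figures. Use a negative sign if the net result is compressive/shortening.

Internal axial forces (sectioning from the free end, tension +): N_BC = 20.1 kN, N_AB = 47.7 kN.
A_AB = 1521 mm².
δ_AB = 47700·746/(1521·71600) = 0.3269 mm
δ_BC = 20100·272/(757·71600) = 0.1009 mm
δ = Σδ_i = 0.4277 mm.

0.428 mm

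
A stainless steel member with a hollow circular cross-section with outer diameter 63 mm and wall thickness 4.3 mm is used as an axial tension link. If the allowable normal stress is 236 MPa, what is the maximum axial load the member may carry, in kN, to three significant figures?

187 kN

A = 793 mm².
P_max = σ_allow · A = 236 · 793 = 187100 N = 187.1 kN.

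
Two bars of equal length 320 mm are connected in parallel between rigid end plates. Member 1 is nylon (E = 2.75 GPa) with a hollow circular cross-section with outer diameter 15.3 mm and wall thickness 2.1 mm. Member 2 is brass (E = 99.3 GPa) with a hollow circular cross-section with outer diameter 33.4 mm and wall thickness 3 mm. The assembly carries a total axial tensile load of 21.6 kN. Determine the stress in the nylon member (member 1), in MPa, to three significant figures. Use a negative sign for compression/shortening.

2.07 MPa

A_1 = 87.08 mm².
A_2 = 286.5 mm².
Equal strain + equilibrium ⇒ each member carries load in proportion to AE: A₁E₁ = 239500 N, A₂E₂ = 28450000 N, ΣAE = 28690000 N.
σ₁ = P·E₁/ΣAE = 21600·2750/28690000 = 2.07 MPa.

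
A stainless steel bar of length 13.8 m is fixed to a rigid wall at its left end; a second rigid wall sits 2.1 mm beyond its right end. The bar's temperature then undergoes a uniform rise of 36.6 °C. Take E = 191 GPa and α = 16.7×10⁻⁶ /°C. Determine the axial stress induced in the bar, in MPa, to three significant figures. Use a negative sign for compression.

-87.7 MPa

Free thermal expansion αLΔT = 16.7e-6 · 13800 · 36.6 = 8.435 mm.
The walls engage after the gap closes; constrained expansion = 8.435 − 2.1 = 6.335 mm.
The walls impose strain ε = −(6.335)/13800 = -4.5905e-04; σ = Eε = 191000 · -4.5905e-04 = -87.68 MPa.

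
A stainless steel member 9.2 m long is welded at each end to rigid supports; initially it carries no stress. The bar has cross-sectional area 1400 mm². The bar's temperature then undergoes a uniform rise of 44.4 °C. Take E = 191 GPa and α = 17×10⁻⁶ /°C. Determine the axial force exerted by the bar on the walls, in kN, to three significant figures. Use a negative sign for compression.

-202 kN

Free thermal expansion αLΔT = 17e-6 · 9200 · 44.4 = 6.944 mm.
The walls impose strain ε = −(6.944)/9200 = -7.5480e-04; σ = Eε = 191000 · -7.5480e-04 = -144.2 MPa.
Wall reaction R = σ·A = -144.2·1400 = -201800 N = -201.8 kN.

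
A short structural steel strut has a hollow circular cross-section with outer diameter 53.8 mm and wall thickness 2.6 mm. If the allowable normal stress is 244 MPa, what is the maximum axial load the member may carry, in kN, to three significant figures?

A = 418.2 mm².
P_max = σ_allow · A = 244 · 418.2 = 102000 N = 102 kN.

102 kN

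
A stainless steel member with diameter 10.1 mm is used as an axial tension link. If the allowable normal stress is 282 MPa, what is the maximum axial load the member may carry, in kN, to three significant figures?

22.6 kN

A = 80.12 mm².
P_max = σ_allow · A = 282 · 80.12 = 22590 N = 22.59 kN.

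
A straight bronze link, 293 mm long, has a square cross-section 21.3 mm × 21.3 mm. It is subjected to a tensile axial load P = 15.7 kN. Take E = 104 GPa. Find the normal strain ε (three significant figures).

3.33e-04

A = 453.7 mm².
σ = N/A = 34.61 MPa; ε = σ/E = 34.61/104000 = 3.327e-04.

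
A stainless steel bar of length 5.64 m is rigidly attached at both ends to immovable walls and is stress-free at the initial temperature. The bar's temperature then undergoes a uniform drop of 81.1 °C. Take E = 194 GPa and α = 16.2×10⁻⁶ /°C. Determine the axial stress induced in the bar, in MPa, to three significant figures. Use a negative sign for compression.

255 MPa

Free thermal expansion αLΔT = 16.2e-6 · 5640 · -81.1 = -7.41 mm.
The walls impose strain ε = −(-7.41)/5640 = 1.3138e-03; σ = Eε = 194000 · 1.3138e-03 = 254.9 MPa.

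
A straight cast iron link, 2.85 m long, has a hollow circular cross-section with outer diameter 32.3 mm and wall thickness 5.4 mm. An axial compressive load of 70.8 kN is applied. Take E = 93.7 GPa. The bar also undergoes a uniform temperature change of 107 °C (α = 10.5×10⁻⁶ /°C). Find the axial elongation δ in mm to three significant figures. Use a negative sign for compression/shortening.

-1.52 mm

A = 456.3 mm².
δ_mech = NL/(AE) = -70800·2850/(456.3·93700) = -4.719 mm.
δ_thermal = αLΔT = 10.5e-6·2850·107 = 3.202 mm.
δ = δ_mech + δ_thermal = -1.517 mm.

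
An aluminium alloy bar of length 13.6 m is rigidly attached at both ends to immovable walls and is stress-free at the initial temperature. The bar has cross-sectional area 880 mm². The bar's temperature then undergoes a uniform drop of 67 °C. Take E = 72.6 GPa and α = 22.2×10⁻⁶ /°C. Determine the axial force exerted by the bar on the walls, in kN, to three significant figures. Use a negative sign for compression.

Free thermal expansion αLΔT = 22.2e-6 · 13600 · -67 = -20.23 mm.
The walls impose strain ε = −(-20.23)/13600 = 1.4874e-03; σ = Eε = 72600 · 1.4874e-03 = 108 MPa.
Wall reaction R = σ·A = 108·880 = 95030 N = 95.03 kN.

95.0 kN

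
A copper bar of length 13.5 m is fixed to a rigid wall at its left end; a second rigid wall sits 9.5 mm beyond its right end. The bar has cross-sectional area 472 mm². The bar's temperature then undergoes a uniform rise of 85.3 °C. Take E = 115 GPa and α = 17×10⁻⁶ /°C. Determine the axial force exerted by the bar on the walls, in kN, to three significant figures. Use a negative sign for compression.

-40.5 kN

Free thermal expansion αLΔT = 17e-6 · 13500 · 85.3 = 19.58 mm.
The walls engage after the gap closes; constrained expansion = 19.58 − 9.5 = 10.08 mm.
The walls impose strain ε = −(10.08)/13500 = -7.4640e-04; σ = Eε = 115000 · -7.4640e-04 = -85.84 MPa.
Wall reaction R = σ·A = -85.84·472 = -40510 N = -40.51 kN.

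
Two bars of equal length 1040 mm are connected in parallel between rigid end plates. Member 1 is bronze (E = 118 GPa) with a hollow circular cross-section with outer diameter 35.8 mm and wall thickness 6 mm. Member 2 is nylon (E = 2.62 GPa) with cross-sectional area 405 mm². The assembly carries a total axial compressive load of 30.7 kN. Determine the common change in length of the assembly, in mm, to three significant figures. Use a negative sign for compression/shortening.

-0.474 mm

A_1 = 561.7 mm².
Equal strain + equilibrium ⇒ each member carries load in proportion to AE: A₁E₁ = 66280000 N, A₂E₂ = 1061000 N, ΣAE = 67340000 N.
δ = PL/ΣAE = -30700·1040/67340000 = -0.4741 mm.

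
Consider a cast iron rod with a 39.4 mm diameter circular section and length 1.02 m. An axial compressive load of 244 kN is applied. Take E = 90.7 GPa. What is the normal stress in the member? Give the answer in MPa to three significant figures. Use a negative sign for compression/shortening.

A = 1219 mm².
σ = N/A = -244000/1219 = -200.1 MPa.

-200 MPa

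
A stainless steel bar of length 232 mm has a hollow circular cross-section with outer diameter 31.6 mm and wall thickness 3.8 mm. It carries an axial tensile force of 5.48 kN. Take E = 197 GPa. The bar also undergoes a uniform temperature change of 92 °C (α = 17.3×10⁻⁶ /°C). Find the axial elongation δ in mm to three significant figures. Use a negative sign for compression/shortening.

0.389 mm

A = 331.9 mm².
δ_mech = NL/(AE) = 5480·232/(331.9·197000) = 0.01945 mm.
δ_thermal = αLΔT = 17.3e-6·232·92 = 0.3693 mm.
δ = δ_mech + δ_thermal = 0.3887 mm.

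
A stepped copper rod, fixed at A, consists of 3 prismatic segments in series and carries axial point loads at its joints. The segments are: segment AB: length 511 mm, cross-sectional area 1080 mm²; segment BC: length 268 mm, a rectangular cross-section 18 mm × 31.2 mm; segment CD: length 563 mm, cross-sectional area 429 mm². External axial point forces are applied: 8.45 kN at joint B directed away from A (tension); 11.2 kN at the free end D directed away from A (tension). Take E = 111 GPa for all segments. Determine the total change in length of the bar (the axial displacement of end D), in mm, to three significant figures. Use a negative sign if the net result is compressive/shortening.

0.264 mm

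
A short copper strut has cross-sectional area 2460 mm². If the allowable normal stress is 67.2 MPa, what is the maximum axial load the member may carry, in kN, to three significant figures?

P_max = σ_allow · A = 67.2 · 2460 = 165300 N = 165.3 kN.

165 kN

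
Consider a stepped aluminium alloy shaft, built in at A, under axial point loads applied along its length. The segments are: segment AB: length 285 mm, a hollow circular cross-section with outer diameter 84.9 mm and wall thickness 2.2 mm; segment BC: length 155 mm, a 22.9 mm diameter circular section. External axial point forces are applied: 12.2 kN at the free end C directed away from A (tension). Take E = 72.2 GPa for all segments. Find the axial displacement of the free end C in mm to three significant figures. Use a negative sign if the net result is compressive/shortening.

0.148 mm

Internal axial forces (sectioning from the free end, tension +): N_BC = 12.2 kN, N_AB = 12.2 kN.
A_AB = 571.6 mm².
A_BC = 411.9 mm².
δ_AB = 12200·285/(571.6·72200) = 0.08425 mm
δ_BC = 12200·155/(411.9·72200) = 0.06359 mm
δ = Σδ_i = 0.1478 mm.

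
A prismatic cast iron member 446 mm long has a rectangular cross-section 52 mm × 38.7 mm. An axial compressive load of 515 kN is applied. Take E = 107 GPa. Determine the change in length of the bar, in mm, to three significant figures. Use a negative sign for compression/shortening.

-1.07 mm

A = 2012 mm².
δ_mech = NL/(AE) = -515000·446/(2012·107000) = -1.067 mm.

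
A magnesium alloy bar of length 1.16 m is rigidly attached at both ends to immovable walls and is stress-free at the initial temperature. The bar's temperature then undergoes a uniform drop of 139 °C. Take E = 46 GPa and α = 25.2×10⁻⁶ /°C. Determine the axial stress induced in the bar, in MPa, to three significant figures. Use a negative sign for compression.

161 MPa

Free thermal expansion αLΔT = 25.2e-6 · 1160 · -139 = -4.063 mm.
The walls impose strain ε = −(-4.063)/1160 = 3.5028e-03; σ = Eε = 46000 · 3.5028e-03 = 161.1 MPa.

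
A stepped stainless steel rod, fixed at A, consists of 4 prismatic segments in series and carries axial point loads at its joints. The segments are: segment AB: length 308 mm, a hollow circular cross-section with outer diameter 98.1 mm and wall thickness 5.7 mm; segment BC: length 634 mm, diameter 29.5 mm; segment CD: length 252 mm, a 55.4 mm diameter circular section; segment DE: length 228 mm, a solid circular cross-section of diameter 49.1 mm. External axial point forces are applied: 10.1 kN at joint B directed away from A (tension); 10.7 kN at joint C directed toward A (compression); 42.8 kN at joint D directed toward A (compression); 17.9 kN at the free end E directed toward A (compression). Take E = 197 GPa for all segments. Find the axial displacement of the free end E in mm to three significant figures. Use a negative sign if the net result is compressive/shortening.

-0.437 mm

Internal axial forces (sectioning from the free end, tension +): N_DE = -17.9 kN, N_CD = -60.7 kN, N_BC = -71.4 kN, N_AB = -61.3 kN.
A_AB = 1655 mm².
A_BC = 683.5 mm².
A_CD = 2411 mm².
A_DE = 1893 mm².
δ_AB = -61300·308/(1655·197000) = -0.05792 mm
δ_BC = -71400·634/(683.5·197000) = -0.3362 mm
δ_CD = -60700·252/(2411·197000) = -0.03221 mm
δ_DE = -17900·228/(1893·197000) = -0.01094 mm
δ = Σδ_i = -0.4373 mm.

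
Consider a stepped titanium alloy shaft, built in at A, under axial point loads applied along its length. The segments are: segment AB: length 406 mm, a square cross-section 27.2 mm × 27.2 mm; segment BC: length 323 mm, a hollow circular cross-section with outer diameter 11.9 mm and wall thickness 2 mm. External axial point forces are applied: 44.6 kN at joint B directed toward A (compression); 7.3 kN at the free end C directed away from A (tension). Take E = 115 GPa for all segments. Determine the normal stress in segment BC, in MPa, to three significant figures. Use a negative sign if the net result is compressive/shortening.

117 MPa

Internal axial forces (sectioning from the free end, tension +): N_BC = 7.3 kN, N_AB = -37.3 kN.
A_BC = 62.2 mm².
σ_BC = N_BC/A_BC = 7300/62.2 = 117.4 MPa.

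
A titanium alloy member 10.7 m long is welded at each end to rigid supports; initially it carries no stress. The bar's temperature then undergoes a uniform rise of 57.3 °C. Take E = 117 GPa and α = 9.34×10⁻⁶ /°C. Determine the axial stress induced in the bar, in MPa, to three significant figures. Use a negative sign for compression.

-62.6 MPa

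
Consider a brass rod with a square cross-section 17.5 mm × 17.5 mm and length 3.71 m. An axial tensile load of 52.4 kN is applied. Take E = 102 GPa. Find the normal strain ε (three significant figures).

A = 306.2 mm².
σ = N/A = 171.1 MPa; ε = σ/E = 171.1/102000 = 1.677e-03.

0.00168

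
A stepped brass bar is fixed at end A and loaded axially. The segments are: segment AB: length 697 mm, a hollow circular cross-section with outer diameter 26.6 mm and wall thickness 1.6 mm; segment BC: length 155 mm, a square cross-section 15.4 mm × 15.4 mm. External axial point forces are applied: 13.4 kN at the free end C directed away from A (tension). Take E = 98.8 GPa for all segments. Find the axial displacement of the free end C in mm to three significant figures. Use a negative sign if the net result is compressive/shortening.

0.841 mm

Internal axial forces (sectioning from the free end, tension +): N_BC = 13.4 kN, N_AB = 13.4 kN.
A_AB = 125.7 mm².
A_BC = 237.2 mm².
δ_AB = 13400·697/(125.7·98800) = 0.7523 mm
δ_BC = 13400·155/(237.2·98800) = 0.08864 mm
δ = Σδ_i = 0.8409 mm.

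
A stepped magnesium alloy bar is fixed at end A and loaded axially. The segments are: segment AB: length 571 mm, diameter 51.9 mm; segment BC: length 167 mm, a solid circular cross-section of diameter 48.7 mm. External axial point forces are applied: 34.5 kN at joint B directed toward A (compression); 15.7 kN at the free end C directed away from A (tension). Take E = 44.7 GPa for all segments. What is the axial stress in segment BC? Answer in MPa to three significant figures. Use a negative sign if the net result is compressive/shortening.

8.43 MPa

Internal axial forces (sectioning from the free end, tension +): N_BC = 15.7 kN, N_AB = -18.8 kN.
A_BC = 1863 mm².
σ_BC = N_BC/A_BC = 15700/1863 = 8.429 MPa.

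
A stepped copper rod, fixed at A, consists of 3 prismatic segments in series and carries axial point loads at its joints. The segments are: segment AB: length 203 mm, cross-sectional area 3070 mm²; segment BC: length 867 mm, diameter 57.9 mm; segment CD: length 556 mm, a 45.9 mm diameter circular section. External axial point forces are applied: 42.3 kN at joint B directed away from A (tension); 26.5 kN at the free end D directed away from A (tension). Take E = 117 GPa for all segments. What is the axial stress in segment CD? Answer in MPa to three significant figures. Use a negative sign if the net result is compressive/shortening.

Internal axial forces (sectioning from the free end, tension +): N_CD = 26.5 kN, N_BC = 26.5 kN, N_AB = 68.8 kN.
A_CD = 1655 mm².
σ_CD = N_CD/A_CD = 26500/1655 = 16.02 MPa.

16.0 MPa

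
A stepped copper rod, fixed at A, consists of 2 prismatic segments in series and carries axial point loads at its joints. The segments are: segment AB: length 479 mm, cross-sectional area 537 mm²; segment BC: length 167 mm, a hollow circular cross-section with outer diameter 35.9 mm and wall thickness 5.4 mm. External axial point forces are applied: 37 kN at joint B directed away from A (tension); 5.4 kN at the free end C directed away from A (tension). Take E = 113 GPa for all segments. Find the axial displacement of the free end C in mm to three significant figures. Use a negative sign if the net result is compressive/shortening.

0.350 mm

Internal axial forces (sectioning from the free end, tension +): N_BC = 5.4 kN, N_AB = 42.4 kN.
A_BC = 517.4 mm².
δ_AB = 42400·479/(537·113000) = 0.3347 mm
δ_BC = 5400·167/(517.4·113000) = 0.01542 mm
δ = Σδ_i = 0.3501 mm.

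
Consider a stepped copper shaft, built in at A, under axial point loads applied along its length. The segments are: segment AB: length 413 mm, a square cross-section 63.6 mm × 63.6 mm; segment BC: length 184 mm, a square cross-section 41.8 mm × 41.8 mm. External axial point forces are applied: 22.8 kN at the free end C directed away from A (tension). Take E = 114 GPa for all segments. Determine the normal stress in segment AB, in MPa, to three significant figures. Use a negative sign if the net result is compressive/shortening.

5.64 MPa

Internal axial forces (sectioning from the free end, tension +): N_BC = 22.8 kN, N_AB = 22.8 kN.
A_AB = 4045 mm².
σ_AB = N_AB/A_AB = 22800/4045 = 5.637 MPa.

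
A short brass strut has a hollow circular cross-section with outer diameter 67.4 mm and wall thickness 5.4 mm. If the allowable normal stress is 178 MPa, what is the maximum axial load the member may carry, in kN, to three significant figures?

A = 1052 mm².
P_max = σ_allow · A = 178 · 1052 = 187200 N = 187.2 kN.

187 kN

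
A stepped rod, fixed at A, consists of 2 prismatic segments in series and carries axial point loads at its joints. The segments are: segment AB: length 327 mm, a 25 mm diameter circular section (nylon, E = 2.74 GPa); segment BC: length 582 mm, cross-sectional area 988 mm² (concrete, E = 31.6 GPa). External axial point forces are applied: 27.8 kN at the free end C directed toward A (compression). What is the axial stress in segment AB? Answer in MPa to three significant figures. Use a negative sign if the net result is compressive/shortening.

-56.6 MPa

Internal axial forces (sectioning from the free end, tension +): N_BC = -27.8 kN, N_AB = -27.8 kN.
A_AB = 490.9 mm².
σ_AB = N_AB/A_AB = -27800/490.9 = -56.63 MPa.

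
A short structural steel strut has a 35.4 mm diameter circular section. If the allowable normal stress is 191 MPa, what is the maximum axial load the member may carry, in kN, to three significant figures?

188 kN

A = 984.2 mm².
P_max = σ_allow · A = 191 · 984.2 = 188000 N = 188 kN.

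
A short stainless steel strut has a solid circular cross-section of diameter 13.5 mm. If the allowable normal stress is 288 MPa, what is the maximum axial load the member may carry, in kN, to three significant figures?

A = 143.1 mm².
P_max = σ_allow · A = 288 · 143.1 = 41220 N = 41.22 kN.

41.2 kN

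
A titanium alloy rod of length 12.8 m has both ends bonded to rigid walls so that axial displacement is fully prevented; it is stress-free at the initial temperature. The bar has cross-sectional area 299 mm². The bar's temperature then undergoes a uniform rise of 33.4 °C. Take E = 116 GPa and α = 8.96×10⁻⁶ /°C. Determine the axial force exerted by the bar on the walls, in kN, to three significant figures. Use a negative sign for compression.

-10.4 kN

Free thermal expansion αLΔT = 8.96e-6 · 12800 · 33.4 = 3.831 mm.
The walls impose strain ε = −(3.831)/12800 = -2.9926e-04; σ = Eε = 116000 · -2.9926e-04 = -34.71 MPa.
Wall reaction R = σ·A = -34.71·299 = -10380 N = -10.38 kN.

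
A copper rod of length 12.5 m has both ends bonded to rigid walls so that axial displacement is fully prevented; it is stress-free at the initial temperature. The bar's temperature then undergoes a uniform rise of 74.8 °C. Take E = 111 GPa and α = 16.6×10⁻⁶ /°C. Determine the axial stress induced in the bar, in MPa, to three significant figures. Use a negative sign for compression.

-138 MPa

Free thermal expansion αLΔT = 16.6e-6 · 12500 · 74.8 = 15.52 mm.
The walls impose strain ε = −(15.52)/12500 = -1.2417e-03; σ = Eε = 111000 · -1.2417e-03 = -137.8 MPa.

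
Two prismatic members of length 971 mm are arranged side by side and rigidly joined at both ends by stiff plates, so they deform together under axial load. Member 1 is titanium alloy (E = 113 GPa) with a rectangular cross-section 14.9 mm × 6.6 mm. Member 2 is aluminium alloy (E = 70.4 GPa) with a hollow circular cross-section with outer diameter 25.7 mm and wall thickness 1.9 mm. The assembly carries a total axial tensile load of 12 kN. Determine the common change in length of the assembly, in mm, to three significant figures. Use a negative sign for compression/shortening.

0.552 mm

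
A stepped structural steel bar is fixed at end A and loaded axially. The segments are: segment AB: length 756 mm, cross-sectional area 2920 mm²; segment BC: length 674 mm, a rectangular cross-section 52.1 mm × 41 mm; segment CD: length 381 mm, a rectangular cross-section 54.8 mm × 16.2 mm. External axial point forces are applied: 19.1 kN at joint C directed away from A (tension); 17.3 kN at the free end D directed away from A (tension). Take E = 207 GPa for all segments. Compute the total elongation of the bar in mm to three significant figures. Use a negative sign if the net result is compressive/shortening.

Internal axial forces (sectioning from the free end, tension +): N_CD = 17.3 kN, N_BC = 36.4 kN, N_AB = 36.4 kN.
A_BC = 2136 mm².
A_CD = 887.8 mm².
δ_AB = 36400·756/(2920·207000) = 0.04553 mm
δ_BC = 36400·674/(2136·207000) = 0.05548 mm
δ_CD = 17300·381/(887.8·207000) = 0.03587 mm
δ = Σδ_i = 0.1369 mm.

0.137 mm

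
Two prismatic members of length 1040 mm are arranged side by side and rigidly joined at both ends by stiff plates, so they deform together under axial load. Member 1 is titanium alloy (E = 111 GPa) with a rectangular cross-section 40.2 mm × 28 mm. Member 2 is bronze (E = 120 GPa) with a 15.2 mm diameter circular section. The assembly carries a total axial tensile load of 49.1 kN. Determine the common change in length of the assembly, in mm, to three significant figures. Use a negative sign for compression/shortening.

A_1 = 1126 mm².
A_2 = 181.5 mm².
Equal strain + equilibrium ⇒ each member carries load in proportion to AE: A₁E₁ = 124900000 N, A₂E₂ = 21780000 N, ΣAE = 146700000 N.
δ = PL/ΣAE = 49100·1040/146700000 = 0.348 mm.

0.348 mm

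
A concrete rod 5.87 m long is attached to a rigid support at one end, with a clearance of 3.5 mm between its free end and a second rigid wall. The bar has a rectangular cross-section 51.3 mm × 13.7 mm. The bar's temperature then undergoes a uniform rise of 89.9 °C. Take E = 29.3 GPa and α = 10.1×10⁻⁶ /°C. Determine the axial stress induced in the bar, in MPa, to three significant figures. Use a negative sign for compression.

-9.13 MPa

Free thermal expansion αLΔT = 10.1e-6 · 5870 · 89.9 = 5.33 mm.
The walls engage after the gap closes; constrained expansion = 5.33 − 3.5 = 1.83 mm.
The walls impose strain ε = −(1.83)/5870 = -3.1174e-04; σ = Eε = 29300 · -3.1174e-04 = -9.134 MPa.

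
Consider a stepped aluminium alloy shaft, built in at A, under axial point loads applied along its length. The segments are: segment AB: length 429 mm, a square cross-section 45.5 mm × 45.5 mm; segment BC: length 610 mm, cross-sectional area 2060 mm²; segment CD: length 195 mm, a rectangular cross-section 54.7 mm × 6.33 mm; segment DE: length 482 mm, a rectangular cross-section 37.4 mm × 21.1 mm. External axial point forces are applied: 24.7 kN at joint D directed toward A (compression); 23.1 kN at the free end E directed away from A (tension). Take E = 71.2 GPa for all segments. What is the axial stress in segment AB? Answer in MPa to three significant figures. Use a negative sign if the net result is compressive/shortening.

-0.773 MPa

Internal axial forces (sectioning from the free end, tension +): N_DE = 23.1 kN, N_CD = -1.6 kN, N_BC = -1.6 kN, N_AB = -1.6 kN.
A_AB = 2070 mm².
σ_AB = N_AB/A_AB = -1600/2070 = -0.7729 MPa.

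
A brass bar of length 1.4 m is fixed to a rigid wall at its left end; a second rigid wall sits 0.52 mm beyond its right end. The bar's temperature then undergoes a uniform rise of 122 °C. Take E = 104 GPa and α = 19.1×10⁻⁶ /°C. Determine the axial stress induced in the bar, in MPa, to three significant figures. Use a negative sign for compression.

Free thermal expansion αLΔT = 19.1e-6 · 1400 · 122 = 3.262 mm.
The walls engage after the gap closes; constrained expansion = 3.262 − 0.52 = 2.742 mm.
The walls impose strain ε = −(2.742)/1400 = -1.9588e-03; σ = Eε = 104000 · -1.9588e-03 = -203.7 MPa.

-204 MPa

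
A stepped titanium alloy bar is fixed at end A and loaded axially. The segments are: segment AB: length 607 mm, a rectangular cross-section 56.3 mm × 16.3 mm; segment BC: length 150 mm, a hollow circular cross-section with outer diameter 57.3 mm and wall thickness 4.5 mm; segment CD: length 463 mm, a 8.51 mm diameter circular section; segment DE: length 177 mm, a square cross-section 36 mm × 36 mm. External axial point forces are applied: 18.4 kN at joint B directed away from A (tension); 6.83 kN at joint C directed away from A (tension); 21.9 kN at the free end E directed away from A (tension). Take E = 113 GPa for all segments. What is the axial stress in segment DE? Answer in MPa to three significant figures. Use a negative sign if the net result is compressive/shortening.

16.9 MPa

Internal axial forces (sectioning from the free end, tension +): N_DE = 21.9 kN, N_CD = 21.9 kN, N_BC = 28.73 kN, N_AB = 47.13 kN.
A_DE = 1296 mm².
σ_DE = N_DE/A_DE = 21900/1296 = 16.9 MPa.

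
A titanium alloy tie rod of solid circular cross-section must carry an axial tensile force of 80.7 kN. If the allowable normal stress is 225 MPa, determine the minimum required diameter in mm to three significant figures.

Required area A ≥ P/σ_allow = 80700/225 = 358.7 mm².
For a solid circular section, d ≥ √(4A/π) = 21.37 mm.

21.4 mm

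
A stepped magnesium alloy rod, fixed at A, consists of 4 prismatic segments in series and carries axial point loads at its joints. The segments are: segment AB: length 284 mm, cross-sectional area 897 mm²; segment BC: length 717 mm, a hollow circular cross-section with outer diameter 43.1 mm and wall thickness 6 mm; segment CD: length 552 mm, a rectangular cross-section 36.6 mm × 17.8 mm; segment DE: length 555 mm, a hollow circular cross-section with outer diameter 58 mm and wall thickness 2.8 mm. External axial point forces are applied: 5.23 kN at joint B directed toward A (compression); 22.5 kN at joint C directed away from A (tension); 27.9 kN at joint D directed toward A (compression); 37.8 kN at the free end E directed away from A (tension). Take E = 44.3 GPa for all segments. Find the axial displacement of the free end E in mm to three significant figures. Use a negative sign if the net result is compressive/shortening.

2.11 mm

Internal axial forces (sectioning from the free end, tension +): N_DE = 37.8 kN, N_CD = 9.9 kN, N_BC = 32.4 kN, N_AB = 27.17 kN.
A_BC = 699.3 mm².
A_CD = 651.5 mm².
A_DE = 485.6 mm².
δ_AB = 27170·284/(897·44300) = 0.1942 mm
δ_BC = 32400·717/(699.3·44300) = 0.7499 mm
δ_CD = 9900·552/(651.5·44300) = 0.1894 mm
δ_DE = 37800·555/(485.6·44300) = 0.9753 mm
δ = Σδ_i = 2.109 mm.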